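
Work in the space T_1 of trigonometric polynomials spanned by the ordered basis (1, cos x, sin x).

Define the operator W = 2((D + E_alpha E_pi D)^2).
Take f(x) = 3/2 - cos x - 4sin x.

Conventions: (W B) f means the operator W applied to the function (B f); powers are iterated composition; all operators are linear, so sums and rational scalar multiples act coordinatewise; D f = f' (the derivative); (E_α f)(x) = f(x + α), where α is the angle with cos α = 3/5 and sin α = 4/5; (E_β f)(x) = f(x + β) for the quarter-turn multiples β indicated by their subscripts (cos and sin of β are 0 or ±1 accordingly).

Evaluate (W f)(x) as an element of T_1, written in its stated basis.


D f = -4cos x + sin x
D f = -4cos x + sin x
E_pi D f = 4cos x - sin x
E_alpha E_pi D f = (8/5)cos x - (19/5)sin x
(D + E_alpha E_pi D) f = -(12/5)cos x - (14/5)sin x
D (D + E_alpha E_pi D) f = -(14/5)cos x + (12/5)sin x
D (D + E_alpha E_pi D) f = -(14/5)cos x + (12/5)sin x
E_pi D (D + E_alpha E_pi D) f = (14/5)cos x - (12/5)sin x
E_alpha E_pi D (D + E_alpha E_pi D) f = -(6/25)cos x - (92/25)sin x
(D + E_alpha E_pi D) (D + E_alpha E_pi D) f = -(76/25)cos x - (32/25)sin x
(2((D + E_alpha E_pi D)^2)) f = -(152/25)cos x - (64/25)sin x

g(x) = -(152/25)cos x - (64/25)sin x


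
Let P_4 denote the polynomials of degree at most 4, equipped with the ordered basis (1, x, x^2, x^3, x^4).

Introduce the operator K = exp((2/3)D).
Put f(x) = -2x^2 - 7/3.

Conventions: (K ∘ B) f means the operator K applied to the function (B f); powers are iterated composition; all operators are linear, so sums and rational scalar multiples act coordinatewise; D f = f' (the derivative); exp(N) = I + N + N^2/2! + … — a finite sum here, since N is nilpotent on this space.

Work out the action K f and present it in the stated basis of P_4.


the result is g(x) = -2x^2 - (8/3)x - 29/9

order-1 term: -(8/3)x
order-2 term: -8/9
the series for exp((2/3)D) f terminates at order 2
exp((2/3)D) f = -2x^2 - (8/3)x - 29/9


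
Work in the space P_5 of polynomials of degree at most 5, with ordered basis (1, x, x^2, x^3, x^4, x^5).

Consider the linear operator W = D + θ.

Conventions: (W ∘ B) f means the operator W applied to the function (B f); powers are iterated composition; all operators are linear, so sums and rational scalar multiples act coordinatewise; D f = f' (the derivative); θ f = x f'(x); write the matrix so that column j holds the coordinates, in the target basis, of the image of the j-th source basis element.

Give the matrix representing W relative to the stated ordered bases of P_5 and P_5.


the matrix is [[0, 1, 0, 0, 0, 0]; [0, 1, 2, 0, 0, 0]; [0, 0, 2, 3, 0, 0]; [0, 0, 0, 3, 4, 0]; [0, 0, 0, 0, 4, 5]; [0, 0, 0, 0, 0, 5]] (rows listed top to bottom)

image of 1: 0
image of x: x + 1
image of x^2: 2x^2 + 2x
image of x^3: 3x^3 + 3x^2
image of x^4: 4x^4 + 4x^3
image of x^5: 5x^5 + 5x^4
each image's coordinates form column j of the matrix


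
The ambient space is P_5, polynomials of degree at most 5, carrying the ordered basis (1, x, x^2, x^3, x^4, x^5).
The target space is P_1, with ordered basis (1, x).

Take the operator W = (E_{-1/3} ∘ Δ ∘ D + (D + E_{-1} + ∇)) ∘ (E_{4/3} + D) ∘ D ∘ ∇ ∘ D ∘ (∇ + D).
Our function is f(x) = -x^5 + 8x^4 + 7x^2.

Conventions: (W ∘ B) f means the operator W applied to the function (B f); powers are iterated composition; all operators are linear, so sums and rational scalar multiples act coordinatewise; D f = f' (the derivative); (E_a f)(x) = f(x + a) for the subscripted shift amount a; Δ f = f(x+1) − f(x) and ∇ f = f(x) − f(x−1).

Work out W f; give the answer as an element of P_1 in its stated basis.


∇ f = -5x^4 + 42x^3 - 58x^2 + 51x - 16
D f = -5x^4 + 32x^3 + 14x
(∇ + D) f = -10x^4 + 74x^3 - 58x^2 + 65x - 16
D (∇ + D) f = -40x^3 + 222x^2 - 116x + 65
∇ D (∇ + D) f = -120x^2 + 564x - 378
D ∇ D (∇ + D) f = -240x + 564
E_{4/3} (D ∘ ∇ ∘ D) (∇ + D) f = -240x + 244
D (D ∘ ∇ ∘ D) (∇ + D) f = -240
(E_{4/3} + D) (D ∘ ∇ ∘ D) (∇ + D) f = -240x + 4
D ((E_{4/3} + D) ∘ D ∘ ∇ ∘ D ∘ (∇ + D)) f = -240
Δ D ((E_{4/3} + D) ∘ D ∘ ∇ ∘ D ∘ (∇ + D)) f = 0
E_{-1/3} Δ D ((E_{4/3} + D) ∘ D ∘ ∇ ∘ D ∘ (∇ + D)) f = 0
D ((E_{4/3} + D) ∘ D ∘ ∇ ∘ D ∘ (∇ + D)) f = -240
E_{-1} ((E_{4/3} + D) ∘ D ∘ ∇ ∘ D ∘ (∇ + D)) f = -240x + 244
∇ ((E_{4/3} + D) ∘ D ∘ ∇ ∘ D ∘ (∇ + D)) f = -240
(D + E_{-1} + ∇) ((E_{4/3} + D) ∘ D ∘ ∇ ∘ D ∘ (∇ + D)) f = -240x - 236
(E_{-1/3} ∘ Δ ∘ D + (D + E_{-1} + ∇)) ((E_{4/3} + D) ∘ D ∘ ∇ ∘ D ∘ (∇ + D)) f = -240x - 236

the result is g(x) = -240x - 236


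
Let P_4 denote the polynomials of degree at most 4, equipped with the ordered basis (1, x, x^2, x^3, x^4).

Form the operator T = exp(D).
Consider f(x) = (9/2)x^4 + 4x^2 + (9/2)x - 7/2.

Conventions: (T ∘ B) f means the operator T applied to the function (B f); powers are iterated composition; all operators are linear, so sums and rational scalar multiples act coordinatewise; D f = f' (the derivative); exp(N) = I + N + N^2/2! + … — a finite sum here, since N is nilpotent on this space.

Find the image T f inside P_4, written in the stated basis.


the result is g(x) = (9/2)x^4 + 18x^3 + 31x^2 + (61/2)x + 19/2

order-1 term: 18x^3 + 8x + 9/2
order-2 term: 27x^2 + 4
order-3 term: 18x
order-4 term: 9/2
the series for exp(D) f terminates at order 4
exp(D) f = (9/2)x^4 + 18x^3 + 31x^2 + (61/2)x + 19/2


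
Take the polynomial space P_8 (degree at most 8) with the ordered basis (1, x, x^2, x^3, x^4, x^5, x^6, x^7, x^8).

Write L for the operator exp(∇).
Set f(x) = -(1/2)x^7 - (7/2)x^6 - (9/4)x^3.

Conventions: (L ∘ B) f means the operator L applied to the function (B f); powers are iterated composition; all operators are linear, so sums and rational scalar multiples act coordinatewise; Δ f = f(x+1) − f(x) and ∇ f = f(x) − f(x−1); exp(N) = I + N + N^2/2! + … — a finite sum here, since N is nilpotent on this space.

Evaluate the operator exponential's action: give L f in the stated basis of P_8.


order-1 term: -(7/2)x^6 - (21/2)x^5 + 35x^4 - (105/2)x^3 + (141/4)x^2 - (43/4)x + 3/4
order-2 term: -(21/2)x^5 + (175/2)x^3 - 210x^2 + (799/4)x - 281/4
order-3 term: -(35/2)x^4 + 35x^3 + (105/2)x^2 - 210x + 649/4
order-4 term: -(35/2)x^3 + (105/2)x^2 - (35/2)x - 105/2
order-5 term: -(21/2)x^2 + (63/2)x - 35/2
order-6 term: -(7/2)x + 7
order-7 term: -1/2
the series for exp(∇) f terminates at order 7
exp(∇) f = -(1/2)x^7 - 7x^6 - 21x^5 + (35/2)x^4 + (201/4)x^3 - (321/4)x^2 - (21/2)x + 117/4

g(x) = -(1/2)x^7 - 7x^6 - 21x^5 + (35/2)x^4 + (201/4)x^3 - (321/4)x^2 - (21/2)x + 117/4


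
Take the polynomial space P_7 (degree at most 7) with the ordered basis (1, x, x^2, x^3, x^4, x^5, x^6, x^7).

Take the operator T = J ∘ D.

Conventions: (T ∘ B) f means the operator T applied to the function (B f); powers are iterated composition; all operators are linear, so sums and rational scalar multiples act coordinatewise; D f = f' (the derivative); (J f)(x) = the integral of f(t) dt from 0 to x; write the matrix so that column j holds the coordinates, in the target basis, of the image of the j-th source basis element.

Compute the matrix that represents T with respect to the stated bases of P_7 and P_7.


image of 1: 0
image of x: x
image of x^2: x^2
image of x^3: x^3
image of x^4: x^4
image of x^5: x^5
image of x^6: x^6
image of x^7: x^7
each image's coordinates form column j of the matrix

the matrix is [[0, 0, 0, 0, 0, 0, 0, 0]; [0, 1, 0, 0, 0, 0, 0, 0]; [0, 0, 1, 0, 0, 0, 0, 0]; [0, 0, 0, 1, 0, 0, 0, 0]; [0, 0, 0, 0, 1, 0, 0, 0]; [0, 0, 0, 0, 0, 1, 0, 0]; [0, 0, 0, 0, 0, 0, 1, 0]; [0, 0, 0, 0, 0, 0, 0, 1]] (rows listed top to bottom)


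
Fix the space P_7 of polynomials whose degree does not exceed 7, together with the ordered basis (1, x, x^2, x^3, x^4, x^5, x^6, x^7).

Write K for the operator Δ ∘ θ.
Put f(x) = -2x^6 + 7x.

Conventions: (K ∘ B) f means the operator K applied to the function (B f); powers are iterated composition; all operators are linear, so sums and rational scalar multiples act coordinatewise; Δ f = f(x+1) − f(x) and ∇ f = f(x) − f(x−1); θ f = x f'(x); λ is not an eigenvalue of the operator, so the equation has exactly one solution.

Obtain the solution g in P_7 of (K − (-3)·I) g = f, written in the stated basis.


write g with unknown coordinates in the stated basis and equate coefficients in (K − (-3)·I) g = f
solving from the highest basis element down gives g = -(2/3)x^6 + 8x^5 - (140/3)x^4 + (1280/9)x^3 - (500/3)x^2 - (107/9)x + 623/27
check: K g = -24x^5 + 140x^4 - (1280/3)x^3 + 500x^2 + (128/3)x - 623/9
so K g − (-3)·g = -2x^6 + 7x = f ✓

g(x) = -(2/3)x^6 + 8x^5 - (140/3)x^4 + (1280/9)x^3 - (500/3)x^2 - (107/9)x + 623/27


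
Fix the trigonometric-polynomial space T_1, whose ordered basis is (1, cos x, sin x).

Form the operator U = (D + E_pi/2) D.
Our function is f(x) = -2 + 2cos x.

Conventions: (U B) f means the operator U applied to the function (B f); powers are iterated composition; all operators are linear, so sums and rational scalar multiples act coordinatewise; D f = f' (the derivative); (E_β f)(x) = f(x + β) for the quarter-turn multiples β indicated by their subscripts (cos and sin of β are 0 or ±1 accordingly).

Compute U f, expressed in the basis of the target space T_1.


g(x) = -4cos x

D f = -2sin x
D D f = -2cos x
E_pi/2 D f = -2cos x
(D + E_pi/2) D f = -4cos x


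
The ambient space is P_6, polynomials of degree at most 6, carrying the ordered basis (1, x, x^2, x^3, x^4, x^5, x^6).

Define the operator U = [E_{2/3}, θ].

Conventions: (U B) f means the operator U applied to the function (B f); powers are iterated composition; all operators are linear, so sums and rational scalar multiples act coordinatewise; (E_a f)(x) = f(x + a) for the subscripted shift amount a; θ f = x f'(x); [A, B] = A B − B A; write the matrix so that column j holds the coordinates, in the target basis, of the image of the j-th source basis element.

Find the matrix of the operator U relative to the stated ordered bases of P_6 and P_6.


image of 1: 0
image of x: 2/3
image of x^2: (4/3)x + 8/9
image of x^3: 2x^2 + (8/3)x + 8/9
image of x^4: (8/3)x^3 + (16/3)x^2 + (32/9)x + 64/81
image of x^5: (10/3)x^4 + (80/9)x^3 + (80/9)x^2 + (320/81)x + 160/243
image of x^6: 4x^5 + (40/3)x^4 + (160/9)x^3 + (320/27)x^2 + (320/81)x + 128/243
each image's coordinates form column j of the matrix

the matrix is [[0, 2/3, 8/9, 8/9, 64/81, 160/243, 128/243]; [0, 0, 4/3, 8/3, 32/9, 320/81, 320/81]; [0, 0, 0, 2, 16/3, 80/9, 320/27]; [0, 0, 0, 0, 8/3, 80/9, 160/9]; [0, 0, 0, 0, 0, 10/3, 40/3]; [0, 0, 0, 0, 0, 0, 4]; [0, 0, 0, 0, 0, 0, 0]] (rows listed top to bottom)


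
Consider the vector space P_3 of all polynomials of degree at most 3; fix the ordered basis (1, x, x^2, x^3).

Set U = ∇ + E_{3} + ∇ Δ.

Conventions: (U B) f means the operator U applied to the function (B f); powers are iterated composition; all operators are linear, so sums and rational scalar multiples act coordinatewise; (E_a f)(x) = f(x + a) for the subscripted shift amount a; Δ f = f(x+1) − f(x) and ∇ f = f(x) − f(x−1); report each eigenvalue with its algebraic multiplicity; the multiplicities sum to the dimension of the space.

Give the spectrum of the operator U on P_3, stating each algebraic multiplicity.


λ = 1 (multiplicity 4)

image of 1: 1
image of x: x + 4
image of x^2: x^2 + 8x + 10
image of x^3: x^3 + 12x^2 + 30x + 28
the matrix is upper triangular; its diagonal is (1, 1, 1, 1)
for a triangular matrix the eigenvalues are the diagonal entries, with algebraic multiplicity their repetition count


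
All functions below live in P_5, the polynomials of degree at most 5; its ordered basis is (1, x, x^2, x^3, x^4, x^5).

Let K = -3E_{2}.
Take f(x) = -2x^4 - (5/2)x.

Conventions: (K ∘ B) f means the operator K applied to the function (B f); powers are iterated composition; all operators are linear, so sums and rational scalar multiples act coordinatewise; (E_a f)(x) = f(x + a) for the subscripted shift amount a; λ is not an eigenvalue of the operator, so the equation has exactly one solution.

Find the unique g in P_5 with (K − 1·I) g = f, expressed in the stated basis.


g(x) = (1/2)x^4 - 3x^3 + (9/2)x^2 + (17/8)x - 75/16

write g with unknown coordinates in the stated basis and equate coefficients in (K − 1·I) g = f
solving from the highest basis element down gives g = (1/2)x^4 - 3x^3 + (9/2)x^2 + (17/8)x - 75/16
check: K g = -(3/2)x^4 - 3x^3 + (9/2)x^2 - (3/8)x - 75/16
so K g − 1·g = -2x^4 - (5/2)x = f ✓


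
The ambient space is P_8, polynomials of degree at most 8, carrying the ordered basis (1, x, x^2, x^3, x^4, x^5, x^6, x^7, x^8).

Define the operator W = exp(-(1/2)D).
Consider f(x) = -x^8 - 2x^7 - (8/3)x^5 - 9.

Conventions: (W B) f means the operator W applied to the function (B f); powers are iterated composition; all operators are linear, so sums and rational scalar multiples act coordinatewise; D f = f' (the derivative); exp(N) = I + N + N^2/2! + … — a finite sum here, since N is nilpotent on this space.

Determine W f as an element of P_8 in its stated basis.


the result is g(x) = -x^8 + 2x^7 - (37/6)x^5 + (265/24)x^4 - (223/24)x^3 + (101/24)x^2 - (95/96)x - 6839/768

order-1 term: 4x^7 + 7x^6 + (20/3)x^4
order-2 term: -7x^6 - (21/2)x^5 - (20/3)x^3
order-3 term: 7x^5 + (35/4)x^4 + (10/3)x^2
order-4 term: -(35/8)x^4 - (35/8)x^3 - (5/6)x
order-5 term: (7/4)x^3 + (21/16)x^2 + 1/12
order-6 term: -(7/16)x^2 - (7/32)x
order-7 term: (1/16)x + 1/64
order-8 term: -1/256
the series for exp(-(1/2)D) f terminates at order 8
exp(-(1/2)D) f = -x^8 + 2x^7 - (37/6)x^5 + (265/24)x^4 - (223/24)x^3 + (101/24)x^2 - (95/96)x - 6839/768


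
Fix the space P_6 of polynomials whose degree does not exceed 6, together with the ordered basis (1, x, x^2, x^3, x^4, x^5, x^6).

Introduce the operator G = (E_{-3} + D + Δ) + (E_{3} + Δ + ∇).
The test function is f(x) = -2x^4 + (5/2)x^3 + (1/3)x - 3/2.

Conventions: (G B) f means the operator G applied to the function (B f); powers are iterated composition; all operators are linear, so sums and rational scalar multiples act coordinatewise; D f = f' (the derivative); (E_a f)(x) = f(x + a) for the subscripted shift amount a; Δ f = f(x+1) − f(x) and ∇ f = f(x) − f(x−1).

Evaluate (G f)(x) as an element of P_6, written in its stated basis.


g(x) = -4x^4 - 27x^3 - 198x^2 + (715/6)x - 1921/6

E_{-3} f = -2x^4 + (53/2)x^3 - (261/2)x^2 + (1703/6)x - 232
D f = -8x^3 + (15/2)x^2 + 1/3
Δ f = -8x^3 - (9/2)x^2 - (1/2)x + 5/6
(E_{-3} + D + Δ) f = -2x^4 + (21/2)x^3 - (255/2)x^2 + (850/3)x - 1385/6
E_{3} f = -2x^4 - (43/2)x^3 - (171/2)x^2 - (889/6)x - 95
Δ f = -8x^3 - (9/2)x^2 - (1/2)x + 5/6
∇ f = -8x^3 + (39/2)x^2 - (31/2)x + 29/6
(E_{3} + Δ + ∇) f = -2x^4 - (75/2)x^3 - (141/2)x^2 - (985/6)x - 268/3
((E_{-3} + D + Δ) + (E_{3} + Δ + ∇)) f = -4x^4 - 27x^3 - 198x^2 + (715/6)x - 1921/6


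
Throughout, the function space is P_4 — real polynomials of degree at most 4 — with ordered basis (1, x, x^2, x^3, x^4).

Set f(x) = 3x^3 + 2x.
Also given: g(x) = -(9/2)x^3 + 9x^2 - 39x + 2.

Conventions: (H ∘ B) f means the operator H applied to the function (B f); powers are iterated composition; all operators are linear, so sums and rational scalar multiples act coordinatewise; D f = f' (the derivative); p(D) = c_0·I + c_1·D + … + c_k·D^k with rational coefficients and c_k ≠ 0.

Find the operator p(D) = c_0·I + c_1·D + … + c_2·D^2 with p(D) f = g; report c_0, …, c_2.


D^0 f = 3x^3 + 2x
D^1 f = 9x^2 + 2
D^2 f = 18x
matching coefficients of g against c_0 f + c_1 Df + … from the top degree down determines the c_i
solution: c_0 = -3/2, c_1 = 1, c_2 = -2

c_0 = -3/2, c_1 = 1, c_2 = -2


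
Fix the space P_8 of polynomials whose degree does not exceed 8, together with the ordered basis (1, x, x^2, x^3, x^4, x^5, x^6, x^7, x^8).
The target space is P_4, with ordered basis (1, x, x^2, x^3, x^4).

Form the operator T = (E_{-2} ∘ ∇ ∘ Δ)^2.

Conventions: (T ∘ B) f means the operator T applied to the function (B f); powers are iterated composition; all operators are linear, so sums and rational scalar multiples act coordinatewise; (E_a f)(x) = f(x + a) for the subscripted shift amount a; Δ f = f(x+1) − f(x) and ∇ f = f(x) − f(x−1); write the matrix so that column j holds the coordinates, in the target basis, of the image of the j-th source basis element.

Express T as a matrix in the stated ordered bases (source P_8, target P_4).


the matrix is [[0, 0, 0, 0, 24, -480, 5880, -57120, 484344]; [0, 0, 0, 0, 0, 120, -2880, 41160, -456960]; [0, 0, 0, 0, 0, 0, 360, -10080, 164640]; [0, 0, 0, 0, 0, 0, 0, 840, -26880]; [0, 0, 0, 0, 0, 0, 0, 0, 1680]] (rows listed top to bottom)

image of 1: 0
image of x: 0
image of x^2: 0
image of x^3: 0
image of x^4: 24
image of x^5: 120x - 480
image of x^6: 360x^2 - 2880x + 5880
image of x^7: 840x^3 - 10080x^2 + 41160x - 57120
image of x^8: 1680x^4 - 26880x^3 + 164640x^2 - 456960x + 484344
each image's coordinates form column j of the matrix


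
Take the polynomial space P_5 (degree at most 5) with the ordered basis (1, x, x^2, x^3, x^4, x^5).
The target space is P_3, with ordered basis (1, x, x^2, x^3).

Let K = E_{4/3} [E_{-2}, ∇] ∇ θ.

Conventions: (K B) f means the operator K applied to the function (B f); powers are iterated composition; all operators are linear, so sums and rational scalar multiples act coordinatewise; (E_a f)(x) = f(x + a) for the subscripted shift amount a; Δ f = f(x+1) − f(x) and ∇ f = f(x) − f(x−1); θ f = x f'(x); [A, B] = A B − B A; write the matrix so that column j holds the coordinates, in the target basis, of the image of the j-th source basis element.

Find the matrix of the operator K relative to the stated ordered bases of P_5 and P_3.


image of 1: 0
image of x: 0
image of x^2: 0
image of x^3: 0
image of x^4: 0
image of x^5: 0
each image's coordinates form column j of the matrix

the matrix is [[0, 0, 0, 0, 0, 0]; [0, 0, 0, 0, 0, 0]; [0, 0, 0, 0, 0, 0]; [0, 0, 0, 0, 0, 0]] (rows listed top to bottom)


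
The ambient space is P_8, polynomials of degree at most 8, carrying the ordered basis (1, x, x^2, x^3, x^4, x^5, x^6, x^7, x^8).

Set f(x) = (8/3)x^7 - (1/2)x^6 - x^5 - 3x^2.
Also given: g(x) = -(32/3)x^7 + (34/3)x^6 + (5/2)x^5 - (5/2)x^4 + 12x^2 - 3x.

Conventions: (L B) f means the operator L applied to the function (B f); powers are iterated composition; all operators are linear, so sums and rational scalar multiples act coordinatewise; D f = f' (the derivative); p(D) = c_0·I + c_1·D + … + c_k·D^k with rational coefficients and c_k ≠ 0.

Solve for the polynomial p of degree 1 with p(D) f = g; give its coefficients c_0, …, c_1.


p(D) = -4·I + (1/2)·D, i.e. c_0 = -4, c_1 = 1/2

D^0 f = (8/3)x^7 - (1/2)x^6 - x^5 - 3x^2
D^1 f = (56/3)x^6 - 3x^5 - 5x^4 - 6x
matching coefficients of g against c_0 f + c_1 Df + … from the top degree down determines the c_i
solution: c_0 = -4, c_1 = 1/2


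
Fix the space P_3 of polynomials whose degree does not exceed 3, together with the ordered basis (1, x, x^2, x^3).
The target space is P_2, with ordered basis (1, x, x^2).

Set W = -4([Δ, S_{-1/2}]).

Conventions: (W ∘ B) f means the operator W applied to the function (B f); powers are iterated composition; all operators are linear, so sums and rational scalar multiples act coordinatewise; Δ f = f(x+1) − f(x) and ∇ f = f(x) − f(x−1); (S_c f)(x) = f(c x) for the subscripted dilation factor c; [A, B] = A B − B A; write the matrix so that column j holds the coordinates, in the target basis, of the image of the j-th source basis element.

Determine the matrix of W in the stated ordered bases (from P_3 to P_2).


image of 1: 0
image of x: 6
image of x^2: -6x + 3
image of x^3: (9/2)x^2 - (9/2)x + 9/2
each image's coordinates form column j of the matrix

the matrix is [[0, 6, 3, 9/2]; [0, 0, -6, -9/2]; [0, 0, 0, 9/2]] (rows listed top to bottom)


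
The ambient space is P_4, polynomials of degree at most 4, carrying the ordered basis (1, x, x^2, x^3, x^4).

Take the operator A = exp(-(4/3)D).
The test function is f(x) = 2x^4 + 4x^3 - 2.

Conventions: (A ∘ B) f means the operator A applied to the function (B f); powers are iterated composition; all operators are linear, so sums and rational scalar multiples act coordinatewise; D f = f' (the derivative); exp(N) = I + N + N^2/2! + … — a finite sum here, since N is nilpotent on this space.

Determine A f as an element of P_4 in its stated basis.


order-1 term: -(32/3)x^3 - 16x^2
order-2 term: (64/3)x^2 + (64/3)x
order-3 term: -(512/27)x - 256/27
order-4 term: 512/81
the series for exp(-(4/3)D) f terminates at order 4
exp(-(4/3)D) f = 2x^4 - (20/3)x^3 + (16/3)x^2 + (64/27)x - 418/81

the result is g(x) = 2x^4 - (20/3)x^3 + (16/3)x^2 + (64/27)x - 418/81


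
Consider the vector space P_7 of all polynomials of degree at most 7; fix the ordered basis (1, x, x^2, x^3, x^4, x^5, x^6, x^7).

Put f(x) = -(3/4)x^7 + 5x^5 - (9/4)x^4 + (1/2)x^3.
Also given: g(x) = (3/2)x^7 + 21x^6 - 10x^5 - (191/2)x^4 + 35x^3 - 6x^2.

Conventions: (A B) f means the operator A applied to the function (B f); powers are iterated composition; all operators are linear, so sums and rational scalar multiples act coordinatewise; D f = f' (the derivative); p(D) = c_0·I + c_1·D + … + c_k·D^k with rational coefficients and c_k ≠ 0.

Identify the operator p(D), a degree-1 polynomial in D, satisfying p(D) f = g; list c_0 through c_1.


c_0 = -2, c_1 = -4

D^0 f = -(3/4)x^7 + 5x^5 - (9/4)x^4 + (1/2)x^3
D^1 f = -(21/4)x^6 + 25x^4 - 9x^3 + (3/2)x^2
matching coefficients of g against c_0 f + c_1 Df + … from the top degree down determines the c_i
solution: c_0 = -2, c_1 = -4


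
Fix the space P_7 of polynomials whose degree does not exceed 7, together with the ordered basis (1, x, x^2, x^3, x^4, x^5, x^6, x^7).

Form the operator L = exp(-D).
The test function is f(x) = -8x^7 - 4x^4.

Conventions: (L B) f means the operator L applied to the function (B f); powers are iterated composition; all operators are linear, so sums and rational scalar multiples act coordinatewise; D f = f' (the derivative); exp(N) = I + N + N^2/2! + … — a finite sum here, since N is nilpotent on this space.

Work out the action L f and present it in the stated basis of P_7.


the image equals g(x) = -8x^7 + 56x^6 - 168x^5 + 276x^4 - 264x^3 + 144x^2 - 40x + 4

order-1 term: 56x^6 + 16x^3
order-2 term: -168x^5 - 24x^2
order-3 term: 280x^4 + 16x
order-4 term: -280x^3 - 4
order-5 term: 168x^2
order-6 term: -56x
order-7 term: 8
the series for exp(-D) f terminates at order 7
exp(-D) f = -8x^7 + 56x^6 - 168x^5 + 276x^4 - 264x^3 + 144x^2 - 40x + 4


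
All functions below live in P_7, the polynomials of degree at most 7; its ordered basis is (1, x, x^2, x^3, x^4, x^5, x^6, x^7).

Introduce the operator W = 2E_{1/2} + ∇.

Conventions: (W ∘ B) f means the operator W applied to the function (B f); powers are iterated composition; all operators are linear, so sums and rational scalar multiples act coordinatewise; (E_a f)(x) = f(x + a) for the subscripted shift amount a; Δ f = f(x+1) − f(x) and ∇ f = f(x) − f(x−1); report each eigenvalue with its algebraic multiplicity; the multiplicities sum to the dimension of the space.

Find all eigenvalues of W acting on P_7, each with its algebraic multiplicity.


λ = 2 (multiplicity 8)

image of 1: 2
image of x: 2x + 2
image of x^2: 2x^2 + 4x - 1/2
image of x^3: 2x^3 + 6x^2 - (3/2)x + 5/4
image of x^4: 2x^4 + 8x^3 - 3x^2 + 5x - 7/8
image of x^5: 2x^5 + 10x^4 - 5x^3 + (25/2)x^2 - (35/8)x + 17/16
image of x^6: 2x^6 + 12x^5 - (15/2)x^4 + 25x^3 - (105/8)x^2 + (51/8)x - 31/32
image of x^7: 2x^7 + 14x^6 - (21/2)x^5 + (175/4)x^4 - (245/8)x^3 + (357/16)x^2 - (217/32)x + 65/64
the matrix is upper triangular; its diagonal is (2, 2, 2, 2, 2, 2, 2, 2)
for a triangular matrix the eigenvalues are the diagonal entries, with algebraic multiplicity their repetition count


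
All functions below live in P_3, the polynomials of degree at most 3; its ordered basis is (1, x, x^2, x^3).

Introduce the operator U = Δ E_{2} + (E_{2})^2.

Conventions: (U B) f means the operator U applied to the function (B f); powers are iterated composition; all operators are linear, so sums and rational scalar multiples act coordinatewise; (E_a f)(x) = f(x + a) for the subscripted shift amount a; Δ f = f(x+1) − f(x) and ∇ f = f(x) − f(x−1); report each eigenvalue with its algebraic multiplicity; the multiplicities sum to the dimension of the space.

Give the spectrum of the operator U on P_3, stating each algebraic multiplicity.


λ = 1 (multiplicity 4)

image of 1: 1
image of x: x + 5
image of x^2: x^2 + 10x + 21
image of x^3: x^3 + 15x^2 + 63x + 83
the matrix is upper triangular; its diagonal is (1, 1, 1, 1)
for a triangular matrix the eigenvalues are the diagonal entries, with algebraic multiplicity their repetition count


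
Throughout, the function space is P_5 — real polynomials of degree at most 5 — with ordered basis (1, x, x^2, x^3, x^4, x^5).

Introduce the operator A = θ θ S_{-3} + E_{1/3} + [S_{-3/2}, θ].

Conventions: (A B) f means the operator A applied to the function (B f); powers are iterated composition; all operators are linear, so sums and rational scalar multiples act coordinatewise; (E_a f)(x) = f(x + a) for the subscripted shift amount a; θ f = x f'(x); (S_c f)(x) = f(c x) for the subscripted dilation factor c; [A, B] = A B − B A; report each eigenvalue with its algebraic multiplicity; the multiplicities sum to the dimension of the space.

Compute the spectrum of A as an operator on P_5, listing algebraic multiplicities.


λ = -6074 (multiplicity 1), λ = -242 (multiplicity 1), λ = -2 (multiplicity 1), λ = 1 (multiplicity 1), λ = 37 (multiplicity 1), λ = 1297 (multiplicity 1)

image of 1: 1
image of x: -2x + 1/3
image of x^2: 37x^2 + (2/3)x + 1/9
image of x^3: -242x^3 + x^2 + (1/3)x + 1/27
image of x^4: 1297x^4 + (4/3)x^3 + (2/3)x^2 + (4/27)x + 1/81
image of x^5: -6074x^5 + (5/3)x^4 + (10/9)x^3 + (10/27)x^2 + (5/81)x + 1/243
the matrix is upper triangular; its diagonal is (1, -2, 37, -242, 1297, -6074)
for a triangular matrix the eigenvalues are the diagonal entries, with algebraic multiplicity their repetition count


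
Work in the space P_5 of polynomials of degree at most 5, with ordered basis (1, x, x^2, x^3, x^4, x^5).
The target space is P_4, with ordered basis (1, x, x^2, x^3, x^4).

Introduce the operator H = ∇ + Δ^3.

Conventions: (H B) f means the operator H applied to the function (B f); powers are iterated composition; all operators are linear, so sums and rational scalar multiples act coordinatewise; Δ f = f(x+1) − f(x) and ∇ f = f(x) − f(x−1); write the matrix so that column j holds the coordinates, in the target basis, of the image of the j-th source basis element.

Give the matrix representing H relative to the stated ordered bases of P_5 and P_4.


image of 1: 0
image of x: 1
image of x^2: 2x - 1
image of x^3: 3x^2 - 3x + 7
image of x^4: 4x^3 - 6x^2 + 28x + 35
image of x^5: 5x^4 - 10x^3 + 70x^2 + 175x + 151
each image's coordinates form column j of the matrix

the matrix is [[0, 1, -1, 7, 35, 151]; [0, 0, 2, -3, 28, 175]; [0, 0, 0, 3, -6, 70]; [0, 0, 0, 0, 4, -10]; [0, 0, 0, 0, 0, 5]] (rows listed top to bottom)


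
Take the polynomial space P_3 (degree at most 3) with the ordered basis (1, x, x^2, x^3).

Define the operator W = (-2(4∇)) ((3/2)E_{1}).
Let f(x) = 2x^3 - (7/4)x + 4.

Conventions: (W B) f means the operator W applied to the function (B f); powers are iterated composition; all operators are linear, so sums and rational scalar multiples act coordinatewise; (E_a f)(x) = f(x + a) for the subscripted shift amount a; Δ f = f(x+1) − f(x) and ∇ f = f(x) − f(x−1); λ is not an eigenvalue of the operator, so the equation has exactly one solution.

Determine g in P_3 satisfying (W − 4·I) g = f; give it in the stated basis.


write g with unknown coordinates in the stated basis and equate coefficients in (W − 4·I) g = f
solving from the highest basis element down gives g = -(1/2)x^3 + (9/2)x^2 - (353/16)x + 851/16
check: W g = 18x^2 - 90x + 867/4
so W g − 4·g = 2x^3 - (7/4)x + 4 = f ✓

the result is g(x) = -(1/2)x^3 + (9/2)x^2 - (353/16)x + 851/16


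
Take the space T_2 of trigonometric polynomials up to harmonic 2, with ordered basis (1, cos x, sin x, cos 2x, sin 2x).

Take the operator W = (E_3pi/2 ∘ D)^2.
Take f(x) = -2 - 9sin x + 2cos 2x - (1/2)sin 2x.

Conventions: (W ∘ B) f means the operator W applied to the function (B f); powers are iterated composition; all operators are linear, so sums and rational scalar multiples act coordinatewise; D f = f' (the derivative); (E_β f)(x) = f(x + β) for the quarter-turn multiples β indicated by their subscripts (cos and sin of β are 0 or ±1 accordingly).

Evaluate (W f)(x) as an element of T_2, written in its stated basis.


g(x) = -9sin x - 8cos 2x + 2sin 2x

D f = -9cos x - cos 2x - 4sin 2x
E_3pi/2 D f = -9sin x + cos 2x + 4sin 2x
D (E_3pi/2 ∘ D) f = -9cos x + 8cos 2x - 2sin 2x
E_3pi/2 D (E_3pi/2 ∘ D) f = -9sin x - 8cos 2x + 2sin 2x


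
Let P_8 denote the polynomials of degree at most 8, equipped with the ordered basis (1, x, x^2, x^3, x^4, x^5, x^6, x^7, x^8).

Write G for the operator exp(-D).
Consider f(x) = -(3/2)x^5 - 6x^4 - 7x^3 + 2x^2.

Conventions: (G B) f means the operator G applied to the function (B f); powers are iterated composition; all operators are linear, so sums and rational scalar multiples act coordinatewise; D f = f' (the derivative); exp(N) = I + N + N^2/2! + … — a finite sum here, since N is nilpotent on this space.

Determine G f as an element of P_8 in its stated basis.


the image equals g(x) = -(3/2)x^5 + (3/2)x^4 + 2x^3 + 2x^2 - (17/2)x + 9/2

order-1 term: (15/2)x^4 + 24x^3 + 21x^2 - 4x
order-2 term: -15x^3 - 36x^2 - 21x + 2
order-3 term: 15x^2 + 24x + 7
order-4 term: -(15/2)x - 6
order-5 term: 3/2
the series for exp(-D) f terminates at order 5
exp(-D) f = -(3/2)x^5 + (3/2)x^4 + 2x^3 + 2x^2 - (17/2)x + 9/2


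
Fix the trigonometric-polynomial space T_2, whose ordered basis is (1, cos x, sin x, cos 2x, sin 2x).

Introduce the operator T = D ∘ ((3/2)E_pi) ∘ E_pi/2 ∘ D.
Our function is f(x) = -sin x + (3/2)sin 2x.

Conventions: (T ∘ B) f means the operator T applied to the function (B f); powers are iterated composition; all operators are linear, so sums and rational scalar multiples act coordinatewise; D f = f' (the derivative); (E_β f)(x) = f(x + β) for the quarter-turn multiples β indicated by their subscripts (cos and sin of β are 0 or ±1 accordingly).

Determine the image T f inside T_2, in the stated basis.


D f = -cos x + 3cos 2x
E_pi/2 D f = sin x - 3cos 2x
E_pi (E_pi/2 ∘ D) f = -sin x - 3cos 2x
((3/2)E_pi) (E_pi/2 ∘ D) f = -(3/2)sin x - (9/2)cos 2x
D ((3/2)E_pi) (E_pi/2 ∘ D) f = -(3/2)cos x + 9sin 2x

the result is g(x) = -(3/2)cos x + 9sin 2x


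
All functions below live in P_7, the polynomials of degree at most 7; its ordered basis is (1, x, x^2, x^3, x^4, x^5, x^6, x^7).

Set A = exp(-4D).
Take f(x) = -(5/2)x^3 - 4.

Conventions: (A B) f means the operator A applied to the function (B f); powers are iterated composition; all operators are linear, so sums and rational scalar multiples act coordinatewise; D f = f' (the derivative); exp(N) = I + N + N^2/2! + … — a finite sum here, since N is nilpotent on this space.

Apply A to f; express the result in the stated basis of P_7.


order-1 term: 30x^2
order-2 term: -120x
order-3 term: 160
the series for exp(-4D) f terminates at order 3
exp(-4D) f = -(5/2)x^3 + 30x^2 - 120x + 156

g(x) = -(5/2)x^3 + 30x^2 - 120x + 156


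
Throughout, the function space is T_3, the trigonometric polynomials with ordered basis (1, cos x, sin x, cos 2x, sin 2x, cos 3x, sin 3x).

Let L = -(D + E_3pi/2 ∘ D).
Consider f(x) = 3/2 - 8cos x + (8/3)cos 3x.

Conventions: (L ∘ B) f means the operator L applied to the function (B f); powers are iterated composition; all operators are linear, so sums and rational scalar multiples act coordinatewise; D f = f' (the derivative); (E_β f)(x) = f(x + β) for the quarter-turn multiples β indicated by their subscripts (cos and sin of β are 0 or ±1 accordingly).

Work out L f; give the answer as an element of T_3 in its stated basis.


g(x) = 8cos x - 8sin x + 8cos 3x + 8sin 3x

D f = 8sin x - 8sin 3x
D f = 8sin x - 8sin 3x
E_3pi/2 D f = -8cos x - 8cos 3x
(D + E_3pi/2 ∘ D) f = -8cos x + 8sin x - 8cos 3x - 8sin 3x
(-(D + E_3pi/2 ∘ D)) f = 8cos x - 8sin x + 8cos 3x + 8sin 3x


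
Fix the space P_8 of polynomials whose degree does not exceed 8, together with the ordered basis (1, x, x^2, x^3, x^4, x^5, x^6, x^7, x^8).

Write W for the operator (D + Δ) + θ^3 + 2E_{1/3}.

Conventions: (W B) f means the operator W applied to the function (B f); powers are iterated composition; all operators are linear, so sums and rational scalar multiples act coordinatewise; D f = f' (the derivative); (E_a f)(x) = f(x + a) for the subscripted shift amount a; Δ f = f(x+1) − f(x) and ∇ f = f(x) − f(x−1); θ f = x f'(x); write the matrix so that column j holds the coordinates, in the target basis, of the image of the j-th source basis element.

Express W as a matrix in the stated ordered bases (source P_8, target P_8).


image of 1: 2
image of x: 3x + 8/3
image of x^2: 10x^2 + (16/3)x + 11/9
image of x^3: 29x^3 + 8x^2 + (11/3)x + 29/27
image of x^4: 66x^4 + (32/3)x^3 + (22/3)x^2 + (116/27)x + 83/81
image of x^5: 127x^5 + (40/3)x^4 + (110/9)x^3 + (290/27)x^2 + (415/81)x + 245/243
image of x^6: 218x^6 + 16x^5 + (55/3)x^4 + (580/27)x^3 + (415/27)x^2 + (490/81)x + 731/729
image of x^7: 345x^7 + (56/3)x^6 + (77/3)x^5 + (1015/27)x^4 + (2905/81)x^3 + (1715/81)x^2 + (5117/729)x + 2189/2187
image of x^8: 514x^8 + (64/3)x^7 + (308/9)x^6 + (1624/27)x^5 + (5810/81)x^4 + (13720/243)x^3 + (20468/729)x^2 + (17512/2187)x + 6563/6561
each image's coordinates form column j of the matrix

the matrix is [[2, 8/3, 11/9, 29/27, 83/81, 245/243, 731/729, 2189/2187, 6563/6561]; [0, 3, 16/3, 11/3, 116/27, 415/81, 490/81, 5117/729, 17512/2187]; [0, 0, 10, 8, 22/3, 290/27, 415/27, 1715/81, 20468/729]; [0, 0, 0, 29, 32/3, 110/9, 580/27, 2905/81, 13720/243]; [0, 0, 0, 0, 66, 40/3, 55/3, 1015/27, 5810/81]; [0, 0, 0, 0, 0, 127, 16, 77/3, 1624/27]; [0, 0, 0, 0, 0, 0, 218, 56/3, 308/9]; [0, 0, 0, 0, 0, 0, 0, 345, 64/3]; [0, 0, 0, 0, 0, 0, 0, 0, 514]] (rows listed top to bottom)


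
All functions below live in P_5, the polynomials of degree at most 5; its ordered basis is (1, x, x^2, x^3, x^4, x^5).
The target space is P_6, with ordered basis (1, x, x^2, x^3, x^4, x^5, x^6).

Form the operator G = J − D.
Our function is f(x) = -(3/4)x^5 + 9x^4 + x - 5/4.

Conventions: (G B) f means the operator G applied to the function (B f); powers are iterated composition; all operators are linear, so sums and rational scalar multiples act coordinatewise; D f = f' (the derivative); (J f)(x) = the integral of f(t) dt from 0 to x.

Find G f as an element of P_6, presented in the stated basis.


J f = -(1/8)x^6 + (9/5)x^5 + (1/2)x^2 - (5/4)x
D f = -(15/4)x^4 + 36x^3 + 1
(-D) f = (15/4)x^4 - 36x^3 - 1
(J − D) f = -(1/8)x^6 + (9/5)x^5 + (15/4)x^4 - 36x^3 + (1/2)x^2 - (5/4)x - 1

g(x) = -(1/8)x^6 + (9/5)x^5 + (15/4)x^4 - 36x^3 + (1/2)x^2 - (5/4)x - 1


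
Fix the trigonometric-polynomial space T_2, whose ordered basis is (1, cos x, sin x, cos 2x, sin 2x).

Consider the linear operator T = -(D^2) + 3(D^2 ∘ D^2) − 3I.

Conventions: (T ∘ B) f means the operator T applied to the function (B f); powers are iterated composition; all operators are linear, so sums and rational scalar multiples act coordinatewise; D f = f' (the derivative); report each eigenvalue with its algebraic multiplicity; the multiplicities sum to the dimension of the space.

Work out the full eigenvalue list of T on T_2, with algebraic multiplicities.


image of 1: -3
image of cos x: cos x
image of sin x: sin x
image of cos 2x: 49cos 2x
image of sin 2x: 49sin 2x
the matrix is diagonal; its diagonal is (-3, 1, 1, 49, 49)
for a triangular matrix the eigenvalues are the diagonal entries, with algebraic multiplicity their repetition count

λ = -3 (multiplicity 1), λ = 1 (multiplicity 2), λ = 49 (multiplicity 2)


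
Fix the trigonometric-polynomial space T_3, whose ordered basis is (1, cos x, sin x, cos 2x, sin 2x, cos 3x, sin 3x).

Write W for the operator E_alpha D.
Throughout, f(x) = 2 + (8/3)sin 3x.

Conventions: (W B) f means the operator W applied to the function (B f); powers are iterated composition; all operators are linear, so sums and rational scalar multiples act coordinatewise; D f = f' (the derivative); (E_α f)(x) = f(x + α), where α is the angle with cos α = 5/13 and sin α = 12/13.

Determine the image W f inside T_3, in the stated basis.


D f = 8cos 3x
E_alpha D f = -(16280/2197)cos 3x + (6624/2197)sin 3x

g(x) = -(16280/2197)cos 3x + (6624/2197)sin 3x


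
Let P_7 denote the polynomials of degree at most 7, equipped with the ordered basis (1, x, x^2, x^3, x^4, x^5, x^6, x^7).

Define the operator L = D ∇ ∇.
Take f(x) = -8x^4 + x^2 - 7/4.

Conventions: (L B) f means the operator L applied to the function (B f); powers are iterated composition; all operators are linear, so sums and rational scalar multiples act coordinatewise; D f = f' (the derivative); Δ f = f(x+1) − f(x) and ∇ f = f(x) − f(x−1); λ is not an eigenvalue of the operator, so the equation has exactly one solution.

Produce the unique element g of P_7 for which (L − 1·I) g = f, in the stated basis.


g(x) = 8x^4 - x^2 + 192x - 761/4

write g with unknown coordinates in the stated basis and equate coefficients in (L − 1·I) g = f
solving from the highest basis element down gives g = 8x^4 - x^2 + 192x - 761/4
check: L g = 192x - 192
so L g − 1·g = -8x^4 + x^2 - 7/4 = f ✓


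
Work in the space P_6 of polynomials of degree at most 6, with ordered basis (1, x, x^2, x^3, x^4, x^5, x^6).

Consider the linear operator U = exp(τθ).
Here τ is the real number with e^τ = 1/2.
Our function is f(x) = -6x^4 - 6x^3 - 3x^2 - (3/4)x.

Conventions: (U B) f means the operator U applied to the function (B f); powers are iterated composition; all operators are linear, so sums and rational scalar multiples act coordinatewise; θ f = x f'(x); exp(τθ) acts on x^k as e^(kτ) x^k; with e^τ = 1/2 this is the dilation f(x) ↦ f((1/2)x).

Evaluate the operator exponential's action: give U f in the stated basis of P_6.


the result is g(x) = -(3/8)x^4 - (3/4)x^3 - (3/4)x^2 - (3/8)x

exp(τθ) x^k = e^(kτ) x^k; with e^τ = 1/2 this sends x^k to (1/2)^k x^k
x ↦ 1/2 x
x^2 ↦ 1/4 x^2
x^3 ↦ 1/8 x^3
x^4 ↦ 1/16 x^4
applying this coordinatewise to f: exp(τθ) f = -(3/8)x^4 - (3/4)x^3 - (3/4)x^2 - (3/8)x


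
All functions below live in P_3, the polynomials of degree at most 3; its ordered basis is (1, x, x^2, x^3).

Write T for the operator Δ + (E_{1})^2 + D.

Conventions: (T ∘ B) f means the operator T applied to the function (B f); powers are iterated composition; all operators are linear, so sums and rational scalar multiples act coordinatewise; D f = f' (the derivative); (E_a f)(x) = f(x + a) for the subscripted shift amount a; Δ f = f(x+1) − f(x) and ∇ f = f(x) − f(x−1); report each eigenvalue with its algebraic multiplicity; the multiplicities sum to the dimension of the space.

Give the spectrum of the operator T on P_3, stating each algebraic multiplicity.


λ = 1 (multiplicity 4)

image of 1: 1
image of x: x + 4
image of x^2: x^2 + 8x + 5
image of x^3: x^3 + 12x^2 + 15x + 9
the matrix is upper triangular; its diagonal is (1, 1, 1, 1)
for a triangular matrix the eigenvalues are the diagonal entries, with algebraic multiplicity their repetition count


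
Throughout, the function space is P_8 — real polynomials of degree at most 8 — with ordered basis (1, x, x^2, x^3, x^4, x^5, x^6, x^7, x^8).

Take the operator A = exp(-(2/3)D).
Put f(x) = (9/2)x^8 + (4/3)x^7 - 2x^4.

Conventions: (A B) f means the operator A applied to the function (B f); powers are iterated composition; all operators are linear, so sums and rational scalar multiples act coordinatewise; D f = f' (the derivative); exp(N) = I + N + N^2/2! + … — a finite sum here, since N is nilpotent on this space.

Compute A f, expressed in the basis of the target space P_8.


the image equals g(x) = (9/2)x^8 - (68/3)x^7 + (448/9)x^6 - (560/9)x^5 + (3758/81)x^4 - (4528/243)x^3 + (496/243)x^2 + (2368/2187)x - 1952/6561

order-1 term: -24x^7 - (56/9)x^6 + (16/3)x^3
order-2 term: 56x^6 + (112/9)x^5 - (16/3)x^2
order-3 term: -(224/3)x^5 - (1120/81)x^4 + (64/27)x
order-4 term: (560/9)x^4 + (2240/243)x^3 - 32/81
order-5 term: -(896/27)x^3 - (896/243)x^2
order-6 term: (896/81)x^2 + (1792/2187)x
order-7 term: -(512/243)x - 512/6561
order-8 term: 128/729
the series for exp(-(2/3)D) f terminates at order 8
exp(-(2/3)D) f = (9/2)x^8 - (68/3)x^7 + (448/9)x^6 - (560/9)x^5 + (3758/81)x^4 - (4528/243)x^3 + (496/243)x^2 + (2368/2187)x - 1952/6561
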